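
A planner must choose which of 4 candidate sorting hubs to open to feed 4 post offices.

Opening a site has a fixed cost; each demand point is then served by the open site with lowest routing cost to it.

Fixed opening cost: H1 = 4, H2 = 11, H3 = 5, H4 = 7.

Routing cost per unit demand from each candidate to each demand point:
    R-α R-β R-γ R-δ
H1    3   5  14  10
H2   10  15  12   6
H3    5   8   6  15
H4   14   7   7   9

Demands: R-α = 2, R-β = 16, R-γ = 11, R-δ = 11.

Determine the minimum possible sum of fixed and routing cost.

238

Open {H1, H2, H3}: assign each demand point to its cheapest open site.
  R-α→H1 2×3=6, R-β→H1 16×5=80, R-γ→H3 11×6=66, R-δ→H2 11×6=66
  routing cost 218, fixed 20 → total 238.
Compare {H1, H2, H3, H4}: routing cost 218 + fixed 27 = 245.
Compare {H1, H2, H4}: routing cost 229 + fixed 22 = 251.
Compare {H1, H3, H4}: routing cost 251 + fixed 16 = 267.
All other subsets cost ≥ 245. Minimum total cost: 238.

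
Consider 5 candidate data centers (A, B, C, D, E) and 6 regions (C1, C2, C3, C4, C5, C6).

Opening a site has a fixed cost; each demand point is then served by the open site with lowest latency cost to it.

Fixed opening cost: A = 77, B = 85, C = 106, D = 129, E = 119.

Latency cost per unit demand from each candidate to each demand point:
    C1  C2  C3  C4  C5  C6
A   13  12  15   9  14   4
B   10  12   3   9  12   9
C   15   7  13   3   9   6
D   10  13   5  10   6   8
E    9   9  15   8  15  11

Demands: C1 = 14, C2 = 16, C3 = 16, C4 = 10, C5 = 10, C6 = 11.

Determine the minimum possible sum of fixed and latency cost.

Open {B, C}: assign each demand point to its cheapest open site.
  C1→B 14×10=140, C2→C 16×7=112, C3→B 16×3=48, C4→C 10×3=30, C5→C 10×9=90, C6→C 11×6=66
  latency cost 486, fixed 191 → total 677.
Compare {C, D}: latency cost 488 + fixed 235 = 723.
Compare {A, B, C}: latency cost 464 + fixed 268 = 732.
Compare {B}: latency cost 689 + fixed 85 = 774.
All other subsets cost ≥ 723. Minimum total cost: 677.

677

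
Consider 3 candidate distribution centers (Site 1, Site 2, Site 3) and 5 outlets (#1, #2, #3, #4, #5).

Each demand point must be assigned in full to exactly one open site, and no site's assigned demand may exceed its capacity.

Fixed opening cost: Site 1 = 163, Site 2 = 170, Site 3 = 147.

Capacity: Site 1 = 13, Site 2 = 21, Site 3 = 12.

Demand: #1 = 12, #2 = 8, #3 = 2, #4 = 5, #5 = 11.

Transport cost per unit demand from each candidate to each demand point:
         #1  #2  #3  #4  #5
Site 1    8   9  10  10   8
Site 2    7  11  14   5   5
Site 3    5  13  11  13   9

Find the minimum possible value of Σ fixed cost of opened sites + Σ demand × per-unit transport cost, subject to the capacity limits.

712

Open {Site 1, Site 2, Site 3}; cheapest assignment that respects the capacities:
  Site 1 (cap 13, load 10): #2, #3 — cost 8×9 + 2×10 = 92
  Site 2 (cap 21, load 16): #4, #5 — cost 5×5 + 11×5 = 80
  Site 3 (cap 12, load 12): #1 — cost 12×5 = 60
  Shipping 232, fixed 480 → total 712.
  Any other capacity-feasible assignment to {Site 1, Site 2, Site 3} ships for at least 232.
Total demand is 38 and no other set of sites has combined capacity ≥ 38, so {Site 1, Site 2, Site 3} is the only feasible choice of open sites. Minimum: 712.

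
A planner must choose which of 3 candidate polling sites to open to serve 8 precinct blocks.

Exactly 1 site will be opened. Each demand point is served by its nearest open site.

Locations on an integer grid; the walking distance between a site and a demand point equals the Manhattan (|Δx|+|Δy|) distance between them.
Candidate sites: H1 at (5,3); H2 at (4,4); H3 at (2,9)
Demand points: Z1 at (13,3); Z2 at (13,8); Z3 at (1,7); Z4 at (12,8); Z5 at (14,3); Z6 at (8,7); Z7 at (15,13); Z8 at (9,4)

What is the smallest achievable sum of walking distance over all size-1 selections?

82

Open {H1}.
  Z1→H1 8, Z2→H1 13, Z3→H1 8, Z4→H1 12, Z5→H1 9, Z6→H1 7, Z7→H1 20, Z8→H1 5  ⇒ total 82.
Compare {H2}: total 84.
Compare {H3}: total 98.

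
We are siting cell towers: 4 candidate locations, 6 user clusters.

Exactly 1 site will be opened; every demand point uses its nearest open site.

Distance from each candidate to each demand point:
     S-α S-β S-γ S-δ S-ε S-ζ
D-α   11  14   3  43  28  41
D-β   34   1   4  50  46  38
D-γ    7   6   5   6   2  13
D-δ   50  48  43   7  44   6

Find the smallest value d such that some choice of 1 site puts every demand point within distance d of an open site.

Open {D-γ}.
  Farthest demand point is S-ζ at distance 13 (to D-γ); all others are ≤ 13.
With {D-α} the worst case is 43.
With {D-β} the worst case is 50.
No size-1 selection achieves below 13.

13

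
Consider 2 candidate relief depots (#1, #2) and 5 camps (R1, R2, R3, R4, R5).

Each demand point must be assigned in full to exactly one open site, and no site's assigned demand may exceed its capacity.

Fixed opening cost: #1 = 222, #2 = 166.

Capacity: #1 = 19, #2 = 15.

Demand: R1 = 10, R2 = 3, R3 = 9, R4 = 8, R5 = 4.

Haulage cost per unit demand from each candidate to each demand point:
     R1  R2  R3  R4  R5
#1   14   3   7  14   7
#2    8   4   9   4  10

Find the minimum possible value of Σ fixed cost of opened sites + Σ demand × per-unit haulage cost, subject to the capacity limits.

675

Open {#1, #2}; cheapest assignment that respects the capacities:
  #1 (cap 19, load 19): R1, R3 — cost 10×14 + 9×7 = 203
  #2 (cap 15, load 15): R2, R4, R5 — cost 3×4 + 8×4 + 4×10 = 84
  Shipping 287, fixed 388 → total 675.
  Any other capacity-feasible assignment to {#1, #2} ships for at least 287.
Total demand is 34 and no other set of sites has combined capacity ≥ 34, so {#1, #2} is the only feasible choice of open sites. Minimum: 675.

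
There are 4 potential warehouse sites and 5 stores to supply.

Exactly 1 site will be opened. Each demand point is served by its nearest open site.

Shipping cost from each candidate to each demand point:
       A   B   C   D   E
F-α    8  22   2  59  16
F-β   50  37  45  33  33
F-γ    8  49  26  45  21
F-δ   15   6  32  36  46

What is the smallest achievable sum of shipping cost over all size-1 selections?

107

Open {F-α}.
  A→F-α 8, B→F-α 22, C→F-α 2, D→F-α 59, E→F-α 16  ⇒ total 107.
Compare {F-δ}: total 135.
Compare {F-γ}: total 149.
No size-1 selection does better; minimum is 107.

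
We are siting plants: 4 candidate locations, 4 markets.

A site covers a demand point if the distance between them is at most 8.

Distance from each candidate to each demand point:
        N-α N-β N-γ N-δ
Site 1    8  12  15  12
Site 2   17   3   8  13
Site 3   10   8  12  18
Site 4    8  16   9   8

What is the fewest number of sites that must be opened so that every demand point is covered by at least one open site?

2

Coverage sets (demand points within 8 of each site):
  Site 1: {N-α}
  Site 2: {N-β, N-γ}
  Site 3: {N-β}
  Site 4: {N-α, N-δ}
No single site covers all 4 demand points.
But {Site 2, Site 4} covers everything, so the minimum is 2.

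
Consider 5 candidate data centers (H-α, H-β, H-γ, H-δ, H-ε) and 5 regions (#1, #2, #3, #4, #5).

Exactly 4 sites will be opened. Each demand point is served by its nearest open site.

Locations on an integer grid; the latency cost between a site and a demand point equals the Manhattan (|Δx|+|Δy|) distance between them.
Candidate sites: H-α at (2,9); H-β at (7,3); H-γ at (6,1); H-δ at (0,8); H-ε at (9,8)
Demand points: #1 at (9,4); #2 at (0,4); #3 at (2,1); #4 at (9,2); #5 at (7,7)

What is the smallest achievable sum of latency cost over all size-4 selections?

17

Open {H-β, H-γ, H-δ, H-ε}.
  #1→H-β 3, #2→H-δ 4, #3→H-γ 4, #4→H-β 3, #5→H-ε 3  ⇒ total 17.
Compare {H-α, H-β, H-γ, H-δ}: total 18.
Compare {H-α, H-γ, H-δ, H-ε}: total 19.
No size-4 selection does better; minimum is 17.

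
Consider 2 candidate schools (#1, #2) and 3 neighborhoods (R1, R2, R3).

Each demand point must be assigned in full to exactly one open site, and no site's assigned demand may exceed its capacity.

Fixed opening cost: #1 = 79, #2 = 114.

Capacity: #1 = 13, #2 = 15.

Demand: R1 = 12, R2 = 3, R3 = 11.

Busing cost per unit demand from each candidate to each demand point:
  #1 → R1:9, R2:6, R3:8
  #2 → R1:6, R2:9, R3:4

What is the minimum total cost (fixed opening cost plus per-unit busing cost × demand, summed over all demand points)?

372

Open {#1, #2}; cheapest assignment that respects the capacities:
  #1 (cap 13, load 12): R1 — cost 12×9 = 108
  #2 (cap 15, load 14): R2, R3 — cost 3×9 + 11×4 = 71
  Shipping 179, fixed 193 → total 372.
  Any other capacity-feasible assignment to {#1, #2} ships for at least 179.
Total demand is 26 and no other set of sites has combined capacity ≥ 26, so {#1, #2} is the only feasible choice of open sites. Minimum: 372.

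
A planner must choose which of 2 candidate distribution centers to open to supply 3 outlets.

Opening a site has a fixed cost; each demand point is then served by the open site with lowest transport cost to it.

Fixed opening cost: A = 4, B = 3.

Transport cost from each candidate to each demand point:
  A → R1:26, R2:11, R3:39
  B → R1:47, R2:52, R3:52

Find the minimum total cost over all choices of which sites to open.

Open {A}: assign each demand point to its cheapest open site.
  R1→A 26, R2→A 11, R3→A 39
  transport cost 76, fixed 4 → total 80.
Compare {A, B}: transport cost 76 + fixed 7 = 83.
Compare {B}: transport cost 151 + fixed 3 = 154.

80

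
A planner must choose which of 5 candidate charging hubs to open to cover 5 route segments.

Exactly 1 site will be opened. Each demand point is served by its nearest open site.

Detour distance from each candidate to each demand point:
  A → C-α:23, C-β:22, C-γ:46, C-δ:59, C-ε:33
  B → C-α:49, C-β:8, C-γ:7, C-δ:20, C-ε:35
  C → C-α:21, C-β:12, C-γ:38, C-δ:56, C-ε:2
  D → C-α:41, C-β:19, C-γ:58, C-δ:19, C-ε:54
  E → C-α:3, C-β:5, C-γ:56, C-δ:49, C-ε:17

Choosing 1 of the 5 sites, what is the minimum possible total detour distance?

119

Open {B}.
  C-α→B 49, C-β→B 8, C-γ→B 7, C-δ→B 20, C-ε→B 35  ⇒ total 119.
Compare {C}: total 129.
Compare {E}: total 130.
No size-1 selection does better; minimum is 119.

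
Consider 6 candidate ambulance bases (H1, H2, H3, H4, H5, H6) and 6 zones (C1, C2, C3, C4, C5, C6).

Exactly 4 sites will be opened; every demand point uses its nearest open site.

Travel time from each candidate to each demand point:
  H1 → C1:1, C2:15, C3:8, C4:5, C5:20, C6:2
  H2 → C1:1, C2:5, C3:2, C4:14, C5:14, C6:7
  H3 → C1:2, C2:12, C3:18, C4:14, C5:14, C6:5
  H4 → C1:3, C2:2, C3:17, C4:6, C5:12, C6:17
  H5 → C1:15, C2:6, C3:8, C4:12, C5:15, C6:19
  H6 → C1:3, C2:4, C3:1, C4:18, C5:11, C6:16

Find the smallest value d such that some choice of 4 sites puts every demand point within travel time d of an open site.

11

Open {H1, H2, H3, H6}.
  Farthest demand point is C5 at travel time 11 (to H6); all others are ≤ 11.
With {H1, H2, H4, H6} the worst case is 11.
With {H1, H2, H5, H6} the worst case is 11.
No size-4 selection achieves below 11.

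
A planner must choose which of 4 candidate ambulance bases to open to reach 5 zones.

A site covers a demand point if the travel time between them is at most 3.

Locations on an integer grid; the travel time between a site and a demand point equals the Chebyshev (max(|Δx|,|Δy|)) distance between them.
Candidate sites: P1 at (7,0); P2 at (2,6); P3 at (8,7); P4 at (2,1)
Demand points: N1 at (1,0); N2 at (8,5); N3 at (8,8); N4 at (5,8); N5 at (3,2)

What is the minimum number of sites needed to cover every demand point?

2

Coverage sets (demand points within 3 of each site):
  P1: {}
  P2: {N4}
  P3: {N2, N3, N4}
  P4: {N1, N5}
No single site covers all 5 demand points.
But {P3, P4} covers everything, so the minimum is 2.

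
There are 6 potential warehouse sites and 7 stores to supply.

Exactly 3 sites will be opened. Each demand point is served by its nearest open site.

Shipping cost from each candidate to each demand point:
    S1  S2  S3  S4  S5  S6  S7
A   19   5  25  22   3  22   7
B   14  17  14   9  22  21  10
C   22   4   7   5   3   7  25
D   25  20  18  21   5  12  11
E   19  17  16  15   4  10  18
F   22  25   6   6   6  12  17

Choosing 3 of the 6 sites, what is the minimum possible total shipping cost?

47

Open {A, B, C}.
  S1→B 14, S2→C 4, S3→C 7, S4→C 5, S5→A 3, S6→C 7, S7→A 7  ⇒ total 47.
Compare {B, C, F}: total 49.
Compare {B, C, D}: total 50.
No size-3 selection does better; minimum is 47.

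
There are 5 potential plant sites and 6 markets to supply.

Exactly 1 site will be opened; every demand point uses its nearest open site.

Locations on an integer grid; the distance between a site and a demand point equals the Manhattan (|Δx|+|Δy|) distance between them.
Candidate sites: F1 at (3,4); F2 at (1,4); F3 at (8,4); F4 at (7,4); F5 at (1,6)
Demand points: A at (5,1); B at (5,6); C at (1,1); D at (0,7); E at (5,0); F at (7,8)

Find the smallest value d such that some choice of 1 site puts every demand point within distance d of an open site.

8

Open {F1}.
  Farthest demand point is F at distance 8 (to F1); all others are ≤ 8.
With {F2} the worst case is 10.
With {F4} the worst case is 10.
No size-1 selection achieves below 8.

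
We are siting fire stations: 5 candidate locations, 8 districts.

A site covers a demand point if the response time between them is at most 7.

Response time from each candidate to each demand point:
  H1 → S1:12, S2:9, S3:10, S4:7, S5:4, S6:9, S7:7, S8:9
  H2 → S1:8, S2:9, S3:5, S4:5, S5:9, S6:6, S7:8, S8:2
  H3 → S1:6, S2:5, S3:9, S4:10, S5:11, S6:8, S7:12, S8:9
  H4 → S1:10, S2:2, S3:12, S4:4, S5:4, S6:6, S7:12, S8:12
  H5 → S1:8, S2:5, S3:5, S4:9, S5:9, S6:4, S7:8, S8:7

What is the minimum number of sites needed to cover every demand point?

Coverage sets (demand points within 7 of each site):
  H1: {S4, S5, S7}
  H2: {S3, S4, S6, S8}
  H3: {S1, S2}
  H4: {S2, S4, S5, S6}
  H5: {S2, S3, S6, S8}
No 2 sites suffice: every size-2 union leaves at least one demand point uncovered.
But {H1, H2, H3} covers everything, so the minimum is 3.

3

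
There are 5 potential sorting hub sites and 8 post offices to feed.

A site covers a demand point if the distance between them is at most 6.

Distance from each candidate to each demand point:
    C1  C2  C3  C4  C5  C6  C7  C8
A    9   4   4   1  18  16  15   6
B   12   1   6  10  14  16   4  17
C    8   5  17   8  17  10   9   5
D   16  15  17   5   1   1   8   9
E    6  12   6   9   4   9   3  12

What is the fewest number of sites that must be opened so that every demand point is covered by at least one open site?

Coverage sets (demand points within 6 of each site):
  A: {C2, C3, C4, C8}
  B: {C2, C3, C7}
  C: {C2, C8}
  D: {C4, C5, C6}
  E: {C1, C3, C5, C7}
No 2 sites suffice: every size-2 union leaves at least one demand point uncovered.
But {A, D, E} covers everything, so the minimum is 3.

3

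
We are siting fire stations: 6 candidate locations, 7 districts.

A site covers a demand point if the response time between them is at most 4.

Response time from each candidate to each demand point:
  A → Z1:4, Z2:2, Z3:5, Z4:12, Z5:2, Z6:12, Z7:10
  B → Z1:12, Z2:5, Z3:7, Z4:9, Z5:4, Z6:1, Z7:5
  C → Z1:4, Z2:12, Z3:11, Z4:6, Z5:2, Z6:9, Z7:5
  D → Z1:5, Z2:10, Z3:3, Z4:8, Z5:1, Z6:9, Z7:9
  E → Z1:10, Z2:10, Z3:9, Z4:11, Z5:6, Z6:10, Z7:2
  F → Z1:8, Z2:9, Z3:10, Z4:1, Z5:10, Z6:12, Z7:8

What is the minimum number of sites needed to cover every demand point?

Coverage sets (demand points within 4 of each site):
  A: {Z1, Z2, Z5}
  B: {Z5, Z6}
  C: {Z1, Z5}
  D: {Z3, Z5}
  E: {Z7}
  F: {Z4}
No 4 sites suffice: every size-4 union leaves at least one demand point uncovered.
But {A, B, D, E, F} covers everything, so the minimum is 5.

5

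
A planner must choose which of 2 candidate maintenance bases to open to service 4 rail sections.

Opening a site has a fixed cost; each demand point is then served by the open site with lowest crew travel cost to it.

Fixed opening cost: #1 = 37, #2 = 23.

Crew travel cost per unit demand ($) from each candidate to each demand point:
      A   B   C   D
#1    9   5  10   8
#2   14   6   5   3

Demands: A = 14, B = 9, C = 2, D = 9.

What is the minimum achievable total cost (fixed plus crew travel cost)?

268

Open {#1, #2}: assign each demand point to its cheapest open site.
  A→#1 14×9=126, B→#1 9×5=45, C→#2 2×5=10, D→#2 9×3=27
  crew travel cost 208, fixed 60 → total 268.
Compare {#1}: crew travel cost 263 + fixed 37 = 300.
Compare {#2}: crew travel cost 287 + fixed 23 = 310.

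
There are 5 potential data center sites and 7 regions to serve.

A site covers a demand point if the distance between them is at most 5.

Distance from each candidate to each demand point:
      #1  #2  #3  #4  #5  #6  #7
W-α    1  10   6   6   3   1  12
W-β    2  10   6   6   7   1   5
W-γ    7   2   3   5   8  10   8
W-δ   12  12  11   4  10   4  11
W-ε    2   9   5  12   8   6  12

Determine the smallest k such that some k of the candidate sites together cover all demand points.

Coverage sets (demand points within 5 of each site):
  W-α: {#1, #5, #6}
  W-β: {#1, #6, #7}
  W-γ: {#2, #3, #4}
  W-δ: {#4, #6}
  W-ε: {#1, #3}
No 2 sites suffice: every size-2 union leaves at least one demand point uncovered.
But {W-α, W-β, W-γ} covers everything, so the minimum is 3.

3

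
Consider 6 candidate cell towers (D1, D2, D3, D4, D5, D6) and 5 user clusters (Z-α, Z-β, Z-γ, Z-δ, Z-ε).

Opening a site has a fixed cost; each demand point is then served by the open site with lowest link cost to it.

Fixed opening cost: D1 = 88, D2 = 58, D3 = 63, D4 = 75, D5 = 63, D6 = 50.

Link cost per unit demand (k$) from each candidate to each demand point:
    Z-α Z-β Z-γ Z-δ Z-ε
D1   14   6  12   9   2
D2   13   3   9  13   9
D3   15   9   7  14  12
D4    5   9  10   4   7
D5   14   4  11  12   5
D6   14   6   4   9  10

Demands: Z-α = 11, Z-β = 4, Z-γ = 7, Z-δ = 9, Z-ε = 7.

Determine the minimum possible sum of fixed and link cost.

317

Open {D4, D6}: assign each demand point to its cheapest open site.
  Z-α→D4 11×5=55, Z-β→D6 4×6=24, Z-γ→D6 7×4=28, Z-δ→D4 9×4=36, Z-ε→D4 7×7=49
  link cost 192, fixed 125 → total 317.
Compare {D4}: link cost 246 + fixed 75 = 321.
Compare {D2, D4}: link cost 215 + fixed 133 = 348.
Compare {D4, D5}: link cost 212 + fixed 138 = 350.
All other subsets cost ≥ 321. Minimum total cost: 317.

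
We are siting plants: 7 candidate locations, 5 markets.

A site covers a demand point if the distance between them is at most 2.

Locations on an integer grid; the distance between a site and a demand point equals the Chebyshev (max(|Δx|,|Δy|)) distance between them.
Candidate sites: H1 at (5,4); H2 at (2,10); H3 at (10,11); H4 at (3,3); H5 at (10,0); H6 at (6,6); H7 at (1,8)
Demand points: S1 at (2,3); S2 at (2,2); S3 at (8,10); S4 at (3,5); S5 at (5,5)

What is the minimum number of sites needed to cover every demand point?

Coverage sets (demand points within 2 of each site):
  H1: {S4, S5}
  H2: {}
  H3: {S3}
  H4: {S1, S2, S4, S5}
  H5: {}
  H6: {S5}
  H7: {}
No single site covers all 5 demand points.
But {H3, H4} covers everything, so the minimum is 2.

2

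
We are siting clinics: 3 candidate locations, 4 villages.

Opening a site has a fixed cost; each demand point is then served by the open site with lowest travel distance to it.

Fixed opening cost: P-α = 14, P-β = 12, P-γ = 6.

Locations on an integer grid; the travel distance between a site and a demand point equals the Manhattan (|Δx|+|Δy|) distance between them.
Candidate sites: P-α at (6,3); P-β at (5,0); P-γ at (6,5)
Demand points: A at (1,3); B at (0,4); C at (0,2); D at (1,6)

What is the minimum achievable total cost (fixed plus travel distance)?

Open {P-γ}: assign each demand point to its cheapest open site.
  A→P-γ 7, B→P-γ 7, C→P-γ 9, D→P-γ 6
  travel distance 29, fixed 6 → total 35.
Compare {P-α}: travel distance 27 + fixed 14 = 41.
Compare {P-β}: travel distance 33 + fixed 12 = 45.
Compare {P-α, P-γ}: travel distance 25 + fixed 20 = 45.
All other subsets cost ≥ 41. Minimum total cost: 35.

35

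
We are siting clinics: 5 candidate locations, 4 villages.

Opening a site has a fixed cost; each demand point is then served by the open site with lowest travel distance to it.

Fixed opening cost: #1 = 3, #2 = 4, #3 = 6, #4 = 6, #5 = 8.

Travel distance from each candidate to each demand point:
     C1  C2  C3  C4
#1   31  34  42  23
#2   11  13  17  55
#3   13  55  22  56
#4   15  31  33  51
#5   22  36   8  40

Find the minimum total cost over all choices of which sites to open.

70

Open {#1, #2, #5}: assign each demand point to its cheapest open site.
  C1→#2 11, C2→#2 13, C3→#5 8, C4→#1 23
  travel distance 55, fixed 15 → total 70.
Compare {#1, #2}: travel distance 64 + fixed 7 = 71.
Compare {#1, #2, #3, #5}: travel distance 55 + fixed 21 = 76.
Compare {#1, #2, #4, #5}: travel distance 55 + fixed 21 = 76.
All other subsets cost ≥ 71. Minimum total cost: 70.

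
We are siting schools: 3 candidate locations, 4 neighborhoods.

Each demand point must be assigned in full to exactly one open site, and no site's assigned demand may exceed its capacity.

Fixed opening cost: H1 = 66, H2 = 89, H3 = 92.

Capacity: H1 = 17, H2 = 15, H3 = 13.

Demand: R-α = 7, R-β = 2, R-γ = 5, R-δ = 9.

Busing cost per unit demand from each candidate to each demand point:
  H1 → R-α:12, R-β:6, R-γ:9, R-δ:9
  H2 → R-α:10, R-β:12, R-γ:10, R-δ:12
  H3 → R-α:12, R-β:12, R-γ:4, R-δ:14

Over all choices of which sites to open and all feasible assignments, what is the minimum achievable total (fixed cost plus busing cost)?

Open {H1, H3}; cheapest assignment that respects the capacities:
  H1 (cap 17, load 11): R-β, R-δ — cost 2×6 + 9×9 = 93
  H3 (cap 13, load 12): R-α, R-γ — cost 7×12 + 5×4 = 104
  Shipping 197, fixed 158 → total 355.
  Any other capacity-feasible assignment to {H1, H3} ships for at least 197.
Compare {H1, H2}: its best feasible assignment gives total 363.
Compare {H2, H3}: its best feasible assignment gives total 417.
Every other set of open sites that can feasibly serve all demand totals ≥ 363 even under its best assignment. Minimum: 355.

355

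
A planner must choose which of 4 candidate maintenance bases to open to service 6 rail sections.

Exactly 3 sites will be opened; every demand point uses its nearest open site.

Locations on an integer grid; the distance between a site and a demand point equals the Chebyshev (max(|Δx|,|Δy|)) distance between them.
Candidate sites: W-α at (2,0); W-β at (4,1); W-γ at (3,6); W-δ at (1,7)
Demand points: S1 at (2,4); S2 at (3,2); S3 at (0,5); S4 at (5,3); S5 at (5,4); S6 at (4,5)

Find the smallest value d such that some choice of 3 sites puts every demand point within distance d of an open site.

2

Open {W-β, W-γ, W-δ}.
  Farthest demand point is S1 at distance 2 (to W-γ); all others are ≤ 2.
With {W-α, W-β, W-γ} the worst case is 3.
With {W-α, W-β, W-δ} the worst case is 3.
No size-3 selection achieves below 2.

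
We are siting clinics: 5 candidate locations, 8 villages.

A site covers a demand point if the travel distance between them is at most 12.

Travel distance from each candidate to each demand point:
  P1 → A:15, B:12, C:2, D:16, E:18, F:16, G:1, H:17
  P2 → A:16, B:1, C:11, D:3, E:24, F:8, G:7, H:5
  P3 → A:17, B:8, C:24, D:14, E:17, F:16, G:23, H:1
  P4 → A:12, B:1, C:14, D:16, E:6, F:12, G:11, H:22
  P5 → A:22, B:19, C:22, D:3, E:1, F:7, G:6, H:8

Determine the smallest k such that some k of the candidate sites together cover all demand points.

Coverage sets (demand points within 12 of each site):
  P1: {B, C, G}
  P2: {B, C, D, F, G, H}
  P3: {B, H}
  P4: {A, B, E, F, G}
  P5: {D, E, F, G, H}
No single site covers all 8 demand points.
But {P2, P4} covers everything, so the minimum is 2.

2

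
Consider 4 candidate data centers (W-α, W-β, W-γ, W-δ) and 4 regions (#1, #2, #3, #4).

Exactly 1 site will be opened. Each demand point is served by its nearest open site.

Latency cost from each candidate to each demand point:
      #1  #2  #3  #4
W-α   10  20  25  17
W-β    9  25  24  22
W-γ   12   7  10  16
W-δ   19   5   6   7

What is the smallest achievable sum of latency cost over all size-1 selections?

37

Open {W-δ}.
  #1→W-δ 19, #2→W-δ 5, #3→W-δ 6, #4→W-δ 7  ⇒ total 37.
Compare {W-γ}: total 45.
Compare {W-α}: total 72.
No size-1 selection does better; minimum is 37.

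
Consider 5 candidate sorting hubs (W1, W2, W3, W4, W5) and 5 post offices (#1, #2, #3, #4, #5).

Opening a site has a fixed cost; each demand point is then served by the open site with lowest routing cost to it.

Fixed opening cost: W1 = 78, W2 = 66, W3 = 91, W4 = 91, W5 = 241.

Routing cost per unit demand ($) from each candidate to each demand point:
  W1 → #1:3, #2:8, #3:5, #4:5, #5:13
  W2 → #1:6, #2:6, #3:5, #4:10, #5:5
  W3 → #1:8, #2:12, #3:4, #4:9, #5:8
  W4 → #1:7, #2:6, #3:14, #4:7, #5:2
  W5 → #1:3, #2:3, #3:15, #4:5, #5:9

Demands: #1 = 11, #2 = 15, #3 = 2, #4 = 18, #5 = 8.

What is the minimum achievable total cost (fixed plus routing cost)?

407

Open {W1, W2}: assign each demand point to its cheapest open site.
  #1→W1 11×3=33, #2→W2 15×6=90, #3→W1 2×5=10, #4→W1 18×5=90, #5→W2 8×5=40
  routing cost 263, fixed 144 → total 407.
Compare {W1, W4}: routing cost 239 + fixed 169 = 408.
Compare {W4}: routing cost 337 + fixed 91 = 428.
Compare {W1}: routing cost 357 + fixed 78 = 435.
All other subsets cost ≥ 408. Minimum total cost: 407.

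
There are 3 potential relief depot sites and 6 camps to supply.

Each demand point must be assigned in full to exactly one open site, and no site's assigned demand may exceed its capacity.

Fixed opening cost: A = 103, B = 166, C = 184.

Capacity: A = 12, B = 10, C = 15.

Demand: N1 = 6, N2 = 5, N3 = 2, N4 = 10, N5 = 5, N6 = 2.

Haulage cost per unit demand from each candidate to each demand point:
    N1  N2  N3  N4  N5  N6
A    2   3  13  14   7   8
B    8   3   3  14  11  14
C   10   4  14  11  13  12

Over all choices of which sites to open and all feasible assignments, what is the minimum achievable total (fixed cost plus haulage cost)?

655

Open {A, B, C}; cheapest assignment that respects the capacities:
  A (cap 12, load 11): N1, N5 — cost 6×2 + 5×7 = 47
  B (cap 10, load 7): N2, N3 — cost 5×3 + 2×3 = 21
  C (cap 15, load 12): N4, N6 — cost 10×11 + 2×12 = 134
  Shipping 202, fixed 453 → total 655.
  Any other capacity-feasible assignment to {A, B, C} ships for at least 202.
Total demand is 30 and no other set of sites has combined capacity ≥ 30, so {A, B, C} is the only feasible choice of open sites. Minimum: 655.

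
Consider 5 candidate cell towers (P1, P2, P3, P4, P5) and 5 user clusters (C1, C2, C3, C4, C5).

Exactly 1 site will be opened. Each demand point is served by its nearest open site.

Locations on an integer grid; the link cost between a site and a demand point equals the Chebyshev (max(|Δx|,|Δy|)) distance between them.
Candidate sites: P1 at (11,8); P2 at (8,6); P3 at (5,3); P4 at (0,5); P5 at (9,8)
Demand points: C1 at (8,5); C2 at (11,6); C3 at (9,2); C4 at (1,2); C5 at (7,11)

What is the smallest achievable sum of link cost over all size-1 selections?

20

Open {P2}.
  C1→P2 1, C2→P2 3, C3→P2 4, C4→P2 7, C5→P2 5  ⇒ total 20.
Compare {P5}: total 22.
Compare {P1}: total 25.
No size-1 selection does better; minimum is 20.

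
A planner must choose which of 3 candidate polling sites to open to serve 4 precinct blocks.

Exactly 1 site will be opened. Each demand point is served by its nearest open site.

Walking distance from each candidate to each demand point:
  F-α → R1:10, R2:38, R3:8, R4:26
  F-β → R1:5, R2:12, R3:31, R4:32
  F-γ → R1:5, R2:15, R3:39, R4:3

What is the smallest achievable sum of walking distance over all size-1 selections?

Open {F-γ}.
  R1→F-γ 5, R2→F-γ 15, R3→F-γ 39, R4→F-γ 3  ⇒ total 62.
Compare {F-β}: total 80.
Compare {F-α}: total 82.

62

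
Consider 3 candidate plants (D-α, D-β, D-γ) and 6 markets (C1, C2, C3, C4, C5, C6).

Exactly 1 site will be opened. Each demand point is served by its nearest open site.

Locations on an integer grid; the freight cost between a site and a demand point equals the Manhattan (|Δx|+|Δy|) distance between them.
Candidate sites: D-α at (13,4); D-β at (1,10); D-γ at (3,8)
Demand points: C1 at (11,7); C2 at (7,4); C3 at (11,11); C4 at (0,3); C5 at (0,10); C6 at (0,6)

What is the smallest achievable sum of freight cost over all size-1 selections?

46

Open {D-γ}.
  C1→D-γ 9, C2→D-γ 8, C3→D-γ 11, C4→D-γ 8, C5→D-γ 5, C6→D-γ 5  ⇒ total 46.
Compare {D-β}: total 50.
Compare {D-α}: total 68.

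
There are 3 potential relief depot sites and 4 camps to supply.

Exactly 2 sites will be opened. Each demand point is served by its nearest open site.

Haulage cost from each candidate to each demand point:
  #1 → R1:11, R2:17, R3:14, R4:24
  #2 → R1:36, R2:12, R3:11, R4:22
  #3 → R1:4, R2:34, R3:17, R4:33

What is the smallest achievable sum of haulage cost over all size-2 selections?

49

Open {#2, #3}.
  R1→#3 4, R2→#2 12, R3→#2 11, R4→#2 22  ⇒ total 49.
Compare {#1, #2}: total 56.
Compare {#1, #3}: total 59.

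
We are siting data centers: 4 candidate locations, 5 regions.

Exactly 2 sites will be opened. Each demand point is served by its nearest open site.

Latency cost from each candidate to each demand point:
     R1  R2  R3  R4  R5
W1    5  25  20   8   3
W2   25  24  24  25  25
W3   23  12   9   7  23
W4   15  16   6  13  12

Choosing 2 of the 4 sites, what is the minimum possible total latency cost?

Open {W1, W3}.
  R1→W1 5, R2→W3 12, R3→W3 9, R4→W3 7, R5→W1 3  ⇒ total 36.
Compare {W1, W4}: total 38.
Compare {W3, W4}: total 52.
No size-2 selection does better; minimum is 36.

36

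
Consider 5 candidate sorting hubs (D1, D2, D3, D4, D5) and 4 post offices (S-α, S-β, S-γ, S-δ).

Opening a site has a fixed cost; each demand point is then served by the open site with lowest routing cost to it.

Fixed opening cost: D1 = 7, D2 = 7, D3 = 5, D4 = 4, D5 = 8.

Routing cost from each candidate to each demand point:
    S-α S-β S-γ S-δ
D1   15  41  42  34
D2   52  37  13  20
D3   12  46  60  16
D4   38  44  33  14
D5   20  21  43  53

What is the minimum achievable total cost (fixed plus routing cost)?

Open {D2, D3, D5}: assign each demand point to its cheapest open site.
  S-α→D3 12, S-β→D5 21, S-γ→D2 13, S-δ→D3 16
  routing cost 62, fixed 20 → total 82.
Compare {D2, D3, D4, D5}: routing cost 60 + fixed 24 = 84.
Compare {D2, D4, D5}: routing cost 68 + fixed 19 = 87.
Compare {D2, D5}: routing cost 74 + fixed 15 = 89.
All other subsets cost ≥ 84. Minimum total cost: 82.

82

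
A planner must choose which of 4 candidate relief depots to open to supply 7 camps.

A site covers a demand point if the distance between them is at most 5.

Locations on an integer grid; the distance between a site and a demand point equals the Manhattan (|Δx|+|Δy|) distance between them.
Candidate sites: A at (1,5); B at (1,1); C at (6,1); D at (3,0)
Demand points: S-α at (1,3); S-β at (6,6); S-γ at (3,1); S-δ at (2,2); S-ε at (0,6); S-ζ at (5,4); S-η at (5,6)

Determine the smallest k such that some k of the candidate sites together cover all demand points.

2

Coverage sets (demand points within 5 of each site):
  A: {S-α, S-δ, S-ε, S-ζ, S-η}
  B: {S-α, S-γ, S-δ}
  C: {S-β, S-γ, S-δ, S-ζ}
  D: {S-α, S-γ, S-δ}
No single site covers all 7 demand points.
But {A, C} covers everything, so the minimum is 2.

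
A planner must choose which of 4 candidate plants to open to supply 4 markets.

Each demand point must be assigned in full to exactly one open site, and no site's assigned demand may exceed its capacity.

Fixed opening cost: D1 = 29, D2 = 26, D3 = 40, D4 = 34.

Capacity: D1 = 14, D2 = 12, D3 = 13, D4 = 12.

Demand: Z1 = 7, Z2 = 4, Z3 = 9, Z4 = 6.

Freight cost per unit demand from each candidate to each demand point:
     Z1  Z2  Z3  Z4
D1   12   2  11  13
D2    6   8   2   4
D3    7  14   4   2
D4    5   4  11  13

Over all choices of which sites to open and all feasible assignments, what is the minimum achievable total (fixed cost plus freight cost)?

181

Open {D2, D3, D4}; cheapest assignment that respects the capacities:
  D2 (cap 12, load 9): Z3 — cost 9×2 = 18
  D3 (cap 13, load 6): Z4 — cost 6×2 = 12
  D4 (cap 12, load 11): Z1, Z2 — cost 7×5 + 4×4 = 51
  Shipping 81, fixed 100 → total 181.
  Any other capacity-feasible assignment to {D2, D3, D4} ships for at least 81.
Compare {D1, D2, D3}: its best feasible assignment gives total 182.
Compare {D1, D2, D3, D4}: its best feasible assignment gives total 202.
Every other set of open sites that can feasibly serve all demand totals ≥ 182 even under its best assignment. Minimum: 181.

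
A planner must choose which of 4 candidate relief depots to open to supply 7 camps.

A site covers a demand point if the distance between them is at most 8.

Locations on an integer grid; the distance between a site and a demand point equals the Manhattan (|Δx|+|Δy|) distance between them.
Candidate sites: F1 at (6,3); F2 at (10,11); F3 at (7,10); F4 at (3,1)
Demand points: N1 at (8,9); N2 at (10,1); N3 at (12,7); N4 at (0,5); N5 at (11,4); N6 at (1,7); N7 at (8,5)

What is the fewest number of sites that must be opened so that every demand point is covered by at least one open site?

Coverage sets (demand points within 8 of each site):
  F1: {N1, N2, N4, N5, N7}
  F2: {N1, N3, N5, N7}
  F3: {N1, N3, N7}
  F4: {N2, N4, N6}
No single site covers all 7 demand points.
But {F2, F4} covers everything, so the minimum is 2.

2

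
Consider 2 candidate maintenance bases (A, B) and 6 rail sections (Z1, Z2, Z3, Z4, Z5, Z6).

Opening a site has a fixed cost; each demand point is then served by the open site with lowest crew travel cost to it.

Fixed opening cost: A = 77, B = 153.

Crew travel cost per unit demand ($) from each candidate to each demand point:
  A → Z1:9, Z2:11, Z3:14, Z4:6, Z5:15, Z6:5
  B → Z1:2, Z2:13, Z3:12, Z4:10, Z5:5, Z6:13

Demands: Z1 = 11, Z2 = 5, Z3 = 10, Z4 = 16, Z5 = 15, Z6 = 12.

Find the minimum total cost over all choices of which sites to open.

658

Open {A, B}: assign each demand point to its cheapest open site.
  Z1→B 11×2=22, Z2→A 5×11=55, Z3→B 10×12=120, Z4→A 16×6=96, Z5→B 15×5=75, Z6→A 12×5=60
  crew travel cost 428, fixed 230 → total 658.
Compare {B}: crew travel cost 598 + fixed 153 = 751.
Compare {A}: crew travel cost 675 + fixed 77 = 752.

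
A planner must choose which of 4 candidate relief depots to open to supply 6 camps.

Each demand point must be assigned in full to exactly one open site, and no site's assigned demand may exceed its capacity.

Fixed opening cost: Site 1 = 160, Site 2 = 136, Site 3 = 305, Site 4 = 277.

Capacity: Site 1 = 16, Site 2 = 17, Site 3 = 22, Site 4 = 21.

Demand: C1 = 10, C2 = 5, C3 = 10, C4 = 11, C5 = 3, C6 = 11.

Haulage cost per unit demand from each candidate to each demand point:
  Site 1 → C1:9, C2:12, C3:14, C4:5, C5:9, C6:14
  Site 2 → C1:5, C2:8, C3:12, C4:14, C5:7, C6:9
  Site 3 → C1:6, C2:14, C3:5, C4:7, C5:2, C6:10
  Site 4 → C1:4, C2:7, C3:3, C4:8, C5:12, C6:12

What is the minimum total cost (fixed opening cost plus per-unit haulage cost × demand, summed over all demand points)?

864

Open {Site 1, Site 2, Site 4}; cheapest assignment that respects the capacities:
  Site 1 (cap 16, load 14): C4, C5 — cost 11×5 + 3×9 = 82
  Site 2 (cap 17, load 16): C2, C6 — cost 5×8 + 11×9 = 139
  Site 4 (cap 21, load 20): C1, C3 — cost 10×4 + 10×3 = 70
  Shipping 291, fixed 573 → total 864.
  Any other capacity-feasible assignment to {Site 1, Site 2, Site 4} ships for at least 291.
Compare {Site 1, Site 2, Site 3}: its best feasible assignment gives total 932.
Compare {Site 2, Site 3, Site 4}: its best feasible assignment gives total 1010.
Every other set of open sites that can feasibly serve all demand totals ≥ 932 even under its best assignment. Minimum: 864.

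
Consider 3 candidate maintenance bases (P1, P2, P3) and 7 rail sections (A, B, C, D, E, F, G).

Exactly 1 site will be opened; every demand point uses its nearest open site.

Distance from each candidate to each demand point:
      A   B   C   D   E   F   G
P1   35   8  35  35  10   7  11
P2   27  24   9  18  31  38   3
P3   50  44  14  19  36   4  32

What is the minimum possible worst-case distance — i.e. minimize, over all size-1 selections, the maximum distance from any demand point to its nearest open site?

Open {P1}.
  Farthest demand point is A at distance 35 (to P1); all others are ≤ 35.
With {P2} the worst case is 38.
With {P3} the worst case is 50.
No size-1 selection achieves below 35.

35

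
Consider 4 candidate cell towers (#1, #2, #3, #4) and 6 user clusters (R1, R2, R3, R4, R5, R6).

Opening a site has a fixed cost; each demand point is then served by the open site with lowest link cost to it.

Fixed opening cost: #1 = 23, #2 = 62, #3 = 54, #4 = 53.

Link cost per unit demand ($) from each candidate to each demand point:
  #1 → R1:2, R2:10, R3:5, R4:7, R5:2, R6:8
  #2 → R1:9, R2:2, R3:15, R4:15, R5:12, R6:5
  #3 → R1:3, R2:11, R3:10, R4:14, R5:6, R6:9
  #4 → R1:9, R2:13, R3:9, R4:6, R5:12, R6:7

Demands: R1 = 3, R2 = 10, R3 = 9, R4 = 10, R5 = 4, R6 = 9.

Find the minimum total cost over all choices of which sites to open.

Open {#1, #2}: assign each demand point to its cheapest open site.
  R1→#1 3×2=6, R2→#2 10×2=20, R3→#1 9×5=45, R4→#1 10×7=70, R5→#1 4×2=8, R6→#2 9×5=45
  link cost 194, fixed 85 → total 279.
Compare {#1, #2, #4}: link cost 184 + fixed 138 = 322.
Compare {#1}: link cost 301 + fixed 23 = 324.
Compare {#1, #2, #3}: link cost 194 + fixed 139 = 333.
All other subsets cost ≥ 322. Minimum total cost: 279.

279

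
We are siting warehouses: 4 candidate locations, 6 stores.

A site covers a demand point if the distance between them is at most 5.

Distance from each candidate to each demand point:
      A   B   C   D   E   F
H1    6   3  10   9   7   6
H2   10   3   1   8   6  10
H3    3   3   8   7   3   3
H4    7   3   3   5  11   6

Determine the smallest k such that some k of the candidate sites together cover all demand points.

2

Coverage sets (demand points within 5 of each site):
  H1: {B}
  H2: {B, C}
  H3: {A, B, E, F}
  H4: {B, C, D}
No single site covers all 6 demand points.
But {H3, H4} covers everything, so the minimum is 2.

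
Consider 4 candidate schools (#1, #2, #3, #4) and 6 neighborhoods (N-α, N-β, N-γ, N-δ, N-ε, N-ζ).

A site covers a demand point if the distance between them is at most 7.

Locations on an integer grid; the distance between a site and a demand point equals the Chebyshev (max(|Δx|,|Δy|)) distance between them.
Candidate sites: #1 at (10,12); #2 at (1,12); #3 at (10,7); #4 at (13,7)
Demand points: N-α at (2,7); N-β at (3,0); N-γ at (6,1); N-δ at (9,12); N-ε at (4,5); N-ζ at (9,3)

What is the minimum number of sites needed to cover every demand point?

2

Coverage sets (demand points within 7 of each site):
  #1: {N-δ, N-ε}
  #2: {N-α, N-ε}
  #3: {N-β, N-γ, N-δ, N-ε, N-ζ}
  #4: {N-γ, N-δ, N-ζ}
No single site covers all 6 demand points.
But {#2, #3} covers everything, so the minimum is 2.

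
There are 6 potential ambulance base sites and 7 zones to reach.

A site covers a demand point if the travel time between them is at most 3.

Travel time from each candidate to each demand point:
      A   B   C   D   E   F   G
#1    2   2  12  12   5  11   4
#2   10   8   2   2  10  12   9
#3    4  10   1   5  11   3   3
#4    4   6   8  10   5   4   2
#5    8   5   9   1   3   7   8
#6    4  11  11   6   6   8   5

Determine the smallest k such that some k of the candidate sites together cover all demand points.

3

Coverage sets (demand points within 3 of each site):
  #1: {A, B}
  #2: {C, D}
  #3: {C, F, G}
  #4: {G}
  #5: {D, E}
  #6: {}
No 2 sites suffice: every size-2 union leaves at least one demand point uncovered.
But {#1, #3, #5} covers everything, so the minimum is 3.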